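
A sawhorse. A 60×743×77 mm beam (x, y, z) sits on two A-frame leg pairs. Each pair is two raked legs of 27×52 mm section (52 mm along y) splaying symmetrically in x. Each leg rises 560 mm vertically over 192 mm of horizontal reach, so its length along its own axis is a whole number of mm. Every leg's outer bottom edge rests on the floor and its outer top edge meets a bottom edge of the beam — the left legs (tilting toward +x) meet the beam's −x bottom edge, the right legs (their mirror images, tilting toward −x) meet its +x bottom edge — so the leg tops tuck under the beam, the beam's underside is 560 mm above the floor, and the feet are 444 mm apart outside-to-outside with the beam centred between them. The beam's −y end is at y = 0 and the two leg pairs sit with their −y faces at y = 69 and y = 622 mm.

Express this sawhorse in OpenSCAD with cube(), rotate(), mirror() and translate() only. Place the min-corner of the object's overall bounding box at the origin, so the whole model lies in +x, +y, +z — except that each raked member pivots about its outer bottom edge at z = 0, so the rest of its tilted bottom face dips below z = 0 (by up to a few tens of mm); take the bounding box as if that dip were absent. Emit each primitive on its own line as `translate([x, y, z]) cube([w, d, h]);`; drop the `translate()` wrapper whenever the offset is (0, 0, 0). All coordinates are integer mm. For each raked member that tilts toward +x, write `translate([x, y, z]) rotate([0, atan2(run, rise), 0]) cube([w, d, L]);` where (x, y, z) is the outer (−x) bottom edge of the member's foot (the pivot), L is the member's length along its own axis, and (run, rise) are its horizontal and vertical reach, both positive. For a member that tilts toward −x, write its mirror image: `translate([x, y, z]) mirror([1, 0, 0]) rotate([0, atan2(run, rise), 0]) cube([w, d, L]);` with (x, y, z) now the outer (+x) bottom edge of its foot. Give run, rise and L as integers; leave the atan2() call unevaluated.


translate([192, 0, 560]) cube([60, 743, 77]);
translate([0, 69, 0]) rotate([0, atan2(192, 560), 0]) cube([27, 52, 592]);
translate([444, 69, 0]) mirror([1, 0, 0]) rotate([0, atan2(192, 560), 0]) cube([27, 52, 592]);
translate([0, 622, 0]) rotate([0, atan2(192, 560), 0]) cube([27, 52, 592]);
translate([444, 622, 0]) mirror([1, 0, 0]) rotate([0, atan2(192, 560), 0]) cube([27, 52, 592]);


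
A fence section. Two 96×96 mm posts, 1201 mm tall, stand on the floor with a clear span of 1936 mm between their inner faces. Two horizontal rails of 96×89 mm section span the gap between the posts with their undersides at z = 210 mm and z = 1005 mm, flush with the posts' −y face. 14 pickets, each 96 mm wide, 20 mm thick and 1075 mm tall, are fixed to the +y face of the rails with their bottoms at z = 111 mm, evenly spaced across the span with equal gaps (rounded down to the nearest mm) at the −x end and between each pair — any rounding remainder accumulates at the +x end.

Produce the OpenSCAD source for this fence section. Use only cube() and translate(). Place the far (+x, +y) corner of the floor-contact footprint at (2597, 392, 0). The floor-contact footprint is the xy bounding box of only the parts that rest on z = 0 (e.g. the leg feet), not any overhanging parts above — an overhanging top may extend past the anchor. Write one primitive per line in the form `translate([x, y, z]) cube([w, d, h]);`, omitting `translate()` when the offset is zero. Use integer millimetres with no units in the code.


translate([469, 296, 0]) cube([96, 96, 1201]);
translate([2501, 296, 0]) cube([96, 96, 1201]);
translate([565, 296, 210]) cube([1936, 96, 89]);
translate([565, 296, 1005]) cube([1936, 96, 89]);
translate([604, 392, 111]) cube([96, 20, 1075]);
translate([739, 392, 111]) cube([96, 20, 1075]);
translate([874, 392, 111]) cube([96, 20, 1075]);
translate([1009, 392, 111]) cube([96, 20, 1075]);
translate([1144, 392, 111]) cube([96, 20, 1075]);
translate([1279, 392, 111]) cube([96, 20, 1075]);
translate([1414, 392, 111]) cube([96, 20, 1075]);
translate([1549, 392, 111]) cube([96, 20, 1075]);
translate([1684, 392, 111]) cube([96, 20, 1075]);
translate([1819, 392, 111]) cube([96, 20, 1075]);
translate([1954, 392, 111]) cube([96, 20, 1075]);
translate([2089, 392, 111]) cube([96, 20, 1075]);
translate([2224, 392, 111]) cube([96, 20, 1075]);
translate([2359, 392, 111]) cube([96, 20, 1075]);


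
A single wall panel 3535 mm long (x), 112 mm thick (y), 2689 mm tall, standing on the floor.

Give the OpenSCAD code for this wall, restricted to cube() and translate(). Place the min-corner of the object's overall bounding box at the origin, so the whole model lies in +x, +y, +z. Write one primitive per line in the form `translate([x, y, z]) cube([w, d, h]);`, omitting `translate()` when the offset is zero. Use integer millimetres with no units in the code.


cube([3535, 112, 2689]);


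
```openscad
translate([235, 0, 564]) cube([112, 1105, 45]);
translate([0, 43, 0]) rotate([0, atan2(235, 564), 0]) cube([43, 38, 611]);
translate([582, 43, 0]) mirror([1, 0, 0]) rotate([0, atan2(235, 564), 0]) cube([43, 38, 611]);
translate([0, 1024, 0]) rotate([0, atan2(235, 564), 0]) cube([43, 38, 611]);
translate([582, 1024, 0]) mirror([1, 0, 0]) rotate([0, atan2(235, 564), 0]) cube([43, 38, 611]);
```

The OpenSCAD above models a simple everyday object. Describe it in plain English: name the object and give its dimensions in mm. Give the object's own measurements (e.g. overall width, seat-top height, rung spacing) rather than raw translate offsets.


A sawhorse. A 112×1105×45 mm beam (x, y, z) sits on two A-frame leg pairs. Each pair is two raked legs of 43×38 mm section (38 mm along y) splaying symmetrically in x. Each leg rises 564 mm vertically over 235 mm of horizontal reach and is 611 mm long along its own axis. Every leg's outer bottom edge rests on the floor and its outer top edge meets a bottom edge of the beam — the left legs (tilting toward +x) meet the beam's −x bottom edge, the right legs (their mirror images, tilting toward −x) meet its +x bottom edge — so the leg tops tuck under the beam, the beam's underside is 564 mm above the floor, and the feet are 582 mm apart outside-to-outside with the beam centred between them. The two leg pairs are set in 43 mm from either end of the beam.


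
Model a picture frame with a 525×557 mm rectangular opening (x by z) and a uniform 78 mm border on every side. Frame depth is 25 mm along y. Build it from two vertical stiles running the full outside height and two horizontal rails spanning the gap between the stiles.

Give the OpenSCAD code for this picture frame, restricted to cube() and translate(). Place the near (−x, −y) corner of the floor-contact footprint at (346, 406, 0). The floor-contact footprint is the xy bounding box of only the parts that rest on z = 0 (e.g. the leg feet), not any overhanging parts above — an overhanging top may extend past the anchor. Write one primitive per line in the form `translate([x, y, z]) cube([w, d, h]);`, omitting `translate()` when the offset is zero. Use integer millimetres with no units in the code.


translate([346, 406, 0]) cube([78, 25, 713]);
translate([949, 406, 0]) cube([78, 25, 713]);
translate([424, 406, 0]) cube([525, 25, 78]);
translate([424, 406, 635]) cube([525, 25, 78]);


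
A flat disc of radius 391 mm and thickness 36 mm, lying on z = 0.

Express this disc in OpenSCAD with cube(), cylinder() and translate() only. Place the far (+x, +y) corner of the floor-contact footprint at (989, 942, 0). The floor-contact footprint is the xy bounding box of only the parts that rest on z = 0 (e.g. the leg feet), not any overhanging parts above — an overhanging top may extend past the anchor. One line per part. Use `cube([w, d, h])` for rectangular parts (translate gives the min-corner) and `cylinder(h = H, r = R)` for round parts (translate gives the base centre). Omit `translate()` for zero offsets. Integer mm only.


translate([598, 551, 0]) cylinder(h = 36, r = 391);


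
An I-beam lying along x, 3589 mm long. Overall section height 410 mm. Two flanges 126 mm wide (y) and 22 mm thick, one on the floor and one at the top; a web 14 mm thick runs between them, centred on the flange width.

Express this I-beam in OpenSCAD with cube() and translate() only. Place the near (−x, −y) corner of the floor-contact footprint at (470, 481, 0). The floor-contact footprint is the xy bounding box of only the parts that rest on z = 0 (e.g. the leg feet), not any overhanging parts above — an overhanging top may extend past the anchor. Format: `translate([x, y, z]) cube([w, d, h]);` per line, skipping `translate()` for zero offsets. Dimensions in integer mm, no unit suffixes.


translate([470, 481, 0]) cube([3589, 126, 22]);
translate([470, 537, 22]) cube([3589, 14, 366]);
translate([470, 481, 388]) cube([3589, 126, 22]);


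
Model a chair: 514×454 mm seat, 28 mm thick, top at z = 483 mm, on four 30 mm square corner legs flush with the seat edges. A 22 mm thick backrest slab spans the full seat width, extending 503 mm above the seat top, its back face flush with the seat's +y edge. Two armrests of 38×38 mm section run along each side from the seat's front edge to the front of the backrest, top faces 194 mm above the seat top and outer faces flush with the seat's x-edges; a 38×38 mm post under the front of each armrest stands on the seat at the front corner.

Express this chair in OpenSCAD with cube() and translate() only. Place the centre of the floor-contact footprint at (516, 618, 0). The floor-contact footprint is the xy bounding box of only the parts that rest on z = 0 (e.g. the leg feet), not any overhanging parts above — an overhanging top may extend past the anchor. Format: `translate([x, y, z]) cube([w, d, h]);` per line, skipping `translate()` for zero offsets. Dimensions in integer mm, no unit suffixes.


translate([259, 391, 455]) cube([514, 454, 28]);
translate([259, 391, 0]) cube([30, 30, 455]);
translate([743, 391, 0]) cube([30, 30, 455]);
translate([259, 815, 0]) cube([30, 30, 455]);
translate([743, 815, 0]) cube([30, 30, 455]);
translate([259, 823, 483]) cube([514, 22, 503]);
translate([259, 391, 639]) cube([38, 432, 38]);
translate([735, 391, 639]) cube([38, 432, 38]);
translate([259, 391, 483]) cube([38, 38, 156]);
translate([735, 391, 483]) cube([38, 38, 156]);


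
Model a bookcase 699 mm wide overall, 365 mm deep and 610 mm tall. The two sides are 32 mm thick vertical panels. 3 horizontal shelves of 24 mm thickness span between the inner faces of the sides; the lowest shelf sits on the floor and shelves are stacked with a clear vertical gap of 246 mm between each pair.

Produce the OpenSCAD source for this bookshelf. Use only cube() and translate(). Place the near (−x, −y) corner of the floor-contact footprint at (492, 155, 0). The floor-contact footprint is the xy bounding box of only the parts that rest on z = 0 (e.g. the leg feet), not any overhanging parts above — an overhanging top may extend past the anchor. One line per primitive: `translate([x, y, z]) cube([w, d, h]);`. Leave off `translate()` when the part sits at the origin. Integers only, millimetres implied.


translate([492, 155, 0]) cube([32, 365, 610]);
translate([1159, 155, 0]) cube([32, 365, 610]);
translate([524, 155, 0]) cube([635, 365, 24]);
translate([524, 155, 270]) cube([635, 365, 24]);
translate([524, 155, 540]) cube([635, 365, 24]);


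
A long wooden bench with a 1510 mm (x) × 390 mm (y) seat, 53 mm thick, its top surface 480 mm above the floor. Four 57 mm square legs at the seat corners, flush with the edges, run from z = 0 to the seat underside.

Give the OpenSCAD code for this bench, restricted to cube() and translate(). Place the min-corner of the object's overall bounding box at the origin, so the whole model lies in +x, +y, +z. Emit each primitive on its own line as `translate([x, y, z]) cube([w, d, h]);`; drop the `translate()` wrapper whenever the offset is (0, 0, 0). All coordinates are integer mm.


// leg_h = 480 − 53 = 427
translate([0, 0, 427]) cube([1510, 390, 53]);
cube([57, 57, 427]);
translate([0, 333, 0]) cube([57, 57, 427]);
translate([1453, 0, 0]) cube([57, 57, 427]);
translate([1453, 333, 0]) cube([57, 57, 427]);


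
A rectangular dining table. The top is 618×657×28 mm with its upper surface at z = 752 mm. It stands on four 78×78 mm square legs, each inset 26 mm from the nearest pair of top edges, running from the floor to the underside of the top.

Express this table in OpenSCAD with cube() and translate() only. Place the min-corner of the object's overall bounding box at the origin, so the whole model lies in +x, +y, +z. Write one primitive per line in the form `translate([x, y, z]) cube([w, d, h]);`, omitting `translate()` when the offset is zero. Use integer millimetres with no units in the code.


// leg_h = 752 - 28 = 724
translate([0, 0, 724]) cube([618, 657, 28]);
translate([26, 26, 0]) cube([78, 78, 724]);
translate([514, 26, 0]) cube([78, 78, 724]);
translate([26, 553, 0]) cube([78, 78, 724]);
translate([514, 553, 0]) cube([78, 78, 724]);


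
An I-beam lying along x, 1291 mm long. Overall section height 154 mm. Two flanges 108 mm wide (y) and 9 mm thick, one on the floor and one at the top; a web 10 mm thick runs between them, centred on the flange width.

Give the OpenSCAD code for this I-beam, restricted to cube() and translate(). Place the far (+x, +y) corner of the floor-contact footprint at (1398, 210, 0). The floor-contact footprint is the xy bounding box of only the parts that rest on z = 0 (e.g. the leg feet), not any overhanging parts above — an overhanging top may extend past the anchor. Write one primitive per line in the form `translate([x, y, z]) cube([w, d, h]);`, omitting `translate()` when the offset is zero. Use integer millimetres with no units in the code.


translate([107, 102, 0]) cube([1291, 108, 9]);
translate([107, 151, 9]) cube([1291, 10, 136]);
translate([107, 102, 145]) cube([1291, 108, 9]);


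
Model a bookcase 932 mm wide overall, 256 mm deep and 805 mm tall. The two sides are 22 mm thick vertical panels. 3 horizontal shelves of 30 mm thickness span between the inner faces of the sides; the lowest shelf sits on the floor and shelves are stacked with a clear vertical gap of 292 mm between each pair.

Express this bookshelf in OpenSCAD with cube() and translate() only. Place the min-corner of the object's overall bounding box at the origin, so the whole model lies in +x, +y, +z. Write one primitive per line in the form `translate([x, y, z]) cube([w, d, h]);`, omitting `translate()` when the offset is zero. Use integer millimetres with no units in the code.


cube([22, 256, 805]);
translate([910, 0, 0]) cube([22, 256, 805]);
translate([22, 0, 0]) cube([888, 256, 30]);
translate([22, 0, 322]) cube([888, 256, 30]);
translate([22, 0, 644]) cube([888, 256, 30]);


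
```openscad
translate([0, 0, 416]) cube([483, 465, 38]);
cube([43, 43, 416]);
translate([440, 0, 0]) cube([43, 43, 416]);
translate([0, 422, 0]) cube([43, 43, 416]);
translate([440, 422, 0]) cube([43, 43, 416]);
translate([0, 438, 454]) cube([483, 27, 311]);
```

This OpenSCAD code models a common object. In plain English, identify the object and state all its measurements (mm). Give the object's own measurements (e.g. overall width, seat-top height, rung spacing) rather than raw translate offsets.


A chair. The seat is a 483×465×38 mm slab with its top at z = 454 mm, on four 43×43 mm corner legs (flush with the seat edges, standing on z = 0). A flat backrest 27 mm thick, 311 mm tall, spans the full seat width and rises from the seat top along its +y edge, rear face flush with the rear of the seat.


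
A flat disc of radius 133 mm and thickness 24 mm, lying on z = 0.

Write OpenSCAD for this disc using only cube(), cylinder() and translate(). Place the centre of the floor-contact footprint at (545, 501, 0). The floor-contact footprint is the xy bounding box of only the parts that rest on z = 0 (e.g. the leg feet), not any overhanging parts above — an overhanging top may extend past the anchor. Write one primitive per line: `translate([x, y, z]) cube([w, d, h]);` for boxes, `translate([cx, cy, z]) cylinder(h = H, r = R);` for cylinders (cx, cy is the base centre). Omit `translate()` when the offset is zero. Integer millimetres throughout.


translate([545, 501, 0]) cylinder(h = 24, r = 133);


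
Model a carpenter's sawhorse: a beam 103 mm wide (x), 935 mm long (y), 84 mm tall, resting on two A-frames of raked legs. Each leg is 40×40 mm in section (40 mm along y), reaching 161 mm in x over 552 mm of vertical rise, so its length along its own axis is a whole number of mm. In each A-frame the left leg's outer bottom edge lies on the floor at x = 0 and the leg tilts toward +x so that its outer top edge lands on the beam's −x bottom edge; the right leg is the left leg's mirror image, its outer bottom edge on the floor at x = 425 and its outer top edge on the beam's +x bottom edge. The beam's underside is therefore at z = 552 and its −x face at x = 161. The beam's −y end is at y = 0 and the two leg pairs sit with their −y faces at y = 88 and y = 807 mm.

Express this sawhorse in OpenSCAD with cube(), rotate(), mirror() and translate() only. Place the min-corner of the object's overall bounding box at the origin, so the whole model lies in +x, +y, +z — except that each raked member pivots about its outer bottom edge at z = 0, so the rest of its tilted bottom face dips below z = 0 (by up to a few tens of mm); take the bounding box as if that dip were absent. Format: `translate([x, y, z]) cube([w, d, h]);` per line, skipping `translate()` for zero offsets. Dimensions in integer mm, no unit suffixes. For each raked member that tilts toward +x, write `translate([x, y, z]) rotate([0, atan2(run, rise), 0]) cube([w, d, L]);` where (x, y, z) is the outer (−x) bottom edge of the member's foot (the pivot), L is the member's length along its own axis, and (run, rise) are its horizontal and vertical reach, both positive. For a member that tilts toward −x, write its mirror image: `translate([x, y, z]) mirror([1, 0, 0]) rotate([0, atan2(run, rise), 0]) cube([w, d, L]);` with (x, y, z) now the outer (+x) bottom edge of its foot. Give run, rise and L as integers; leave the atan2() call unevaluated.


translate([161, 0, 552]) cube([103, 935, 84]);
translate([0, 88, 0]) rotate([0, atan2(161, 552), 0]) cube([40, 40, 575]);
translate([425, 88, 0]) mirror([1, 0, 0]) rotate([0, atan2(161, 552), 0]) cube([40, 40, 575]);
translate([0, 807, 0]) rotate([0, atan2(161, 552), 0]) cube([40, 40, 575]);
translate([425, 807, 0]) mirror([1, 0, 0]) rotate([0, atan2(161, 552), 0]) cube([40, 40, 575]);


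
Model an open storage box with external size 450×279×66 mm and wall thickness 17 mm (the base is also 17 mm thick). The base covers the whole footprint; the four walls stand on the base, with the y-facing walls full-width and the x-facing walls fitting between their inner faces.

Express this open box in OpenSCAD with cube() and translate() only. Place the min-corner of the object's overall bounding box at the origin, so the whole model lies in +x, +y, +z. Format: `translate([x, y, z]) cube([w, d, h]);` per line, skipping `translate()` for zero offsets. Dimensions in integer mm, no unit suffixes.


cube([450, 279, 17]);
translate([0, 0, 17]) cube([450, 17, 49]);
translate([0, 262, 17]) cube([450, 17, 49]);
translate([0, 17, 17]) cube([17, 245, 49]);
translate([433, 17, 17]) cube([17, 245, 49]);


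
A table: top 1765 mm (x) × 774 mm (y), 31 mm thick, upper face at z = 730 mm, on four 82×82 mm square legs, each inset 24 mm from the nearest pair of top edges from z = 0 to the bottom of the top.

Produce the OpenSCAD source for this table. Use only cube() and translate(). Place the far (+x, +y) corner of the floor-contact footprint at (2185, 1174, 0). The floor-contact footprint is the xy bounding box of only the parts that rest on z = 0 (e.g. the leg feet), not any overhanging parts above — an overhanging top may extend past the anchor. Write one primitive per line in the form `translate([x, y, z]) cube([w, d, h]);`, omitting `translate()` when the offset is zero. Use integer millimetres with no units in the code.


// leg_h = 730 - 31 = 699
translate([444, 424, 699]) cube([1765, 774, 31]);
translate([468, 448, 0]) cube([82, 82, 699]);
translate([2103, 448, 0]) cube([82, 82, 699]);
translate([468, 1092, 0]) cube([82, 82, 699]);
translate([2103, 1092, 0]) cube([82, 82, 699]);


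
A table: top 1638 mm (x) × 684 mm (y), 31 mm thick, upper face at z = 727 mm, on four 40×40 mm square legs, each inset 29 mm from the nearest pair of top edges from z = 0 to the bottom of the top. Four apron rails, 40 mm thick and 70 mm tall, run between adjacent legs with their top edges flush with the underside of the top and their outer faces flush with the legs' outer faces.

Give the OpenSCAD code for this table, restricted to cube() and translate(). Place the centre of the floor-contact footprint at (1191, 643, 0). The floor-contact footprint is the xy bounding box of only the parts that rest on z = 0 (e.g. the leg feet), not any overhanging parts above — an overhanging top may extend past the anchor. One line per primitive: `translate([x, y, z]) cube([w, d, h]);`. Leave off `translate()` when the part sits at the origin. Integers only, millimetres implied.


translate([372, 301, 696]) cube([1638, 684, 31]);
translate([401, 330, 0]) cube([40, 40, 696]);
translate([1941, 330, 0]) cube([40, 40, 696]);
translate([401, 916, 0]) cube([40, 40, 696]);
translate([1941, 916, 0]) cube([40, 40, 696]);
translate([441, 330, 626]) cube([1500, 40, 70]);
translate([441, 916, 626]) cube([1500, 40, 70]);
translate([401, 370, 626]) cube([40, 546, 70]);
translate([1941, 370, 626]) cube([40, 546, 70]);


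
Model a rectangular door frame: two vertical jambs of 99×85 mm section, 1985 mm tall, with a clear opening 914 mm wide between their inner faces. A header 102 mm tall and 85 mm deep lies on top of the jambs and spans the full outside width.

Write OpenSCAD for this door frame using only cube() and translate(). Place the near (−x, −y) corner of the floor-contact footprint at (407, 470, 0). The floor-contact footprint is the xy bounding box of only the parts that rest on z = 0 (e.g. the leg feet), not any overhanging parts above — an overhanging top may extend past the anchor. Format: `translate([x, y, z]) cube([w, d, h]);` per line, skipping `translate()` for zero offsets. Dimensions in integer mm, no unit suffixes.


translate([407, 470, 0]) cube([99, 85, 1985]);
translate([1420, 470, 0]) cube([99, 85, 1985]);
translate([407, 470, 1985]) cube([1112, 85, 102]);


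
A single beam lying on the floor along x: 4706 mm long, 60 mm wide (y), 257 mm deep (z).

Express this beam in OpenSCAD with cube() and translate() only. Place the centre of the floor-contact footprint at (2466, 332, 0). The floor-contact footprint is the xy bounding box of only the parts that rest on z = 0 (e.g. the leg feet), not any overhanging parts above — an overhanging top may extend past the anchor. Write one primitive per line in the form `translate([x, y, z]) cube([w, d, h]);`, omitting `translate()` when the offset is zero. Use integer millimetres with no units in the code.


translate([113, 302, 0]) cube([4706, 60, 257]);


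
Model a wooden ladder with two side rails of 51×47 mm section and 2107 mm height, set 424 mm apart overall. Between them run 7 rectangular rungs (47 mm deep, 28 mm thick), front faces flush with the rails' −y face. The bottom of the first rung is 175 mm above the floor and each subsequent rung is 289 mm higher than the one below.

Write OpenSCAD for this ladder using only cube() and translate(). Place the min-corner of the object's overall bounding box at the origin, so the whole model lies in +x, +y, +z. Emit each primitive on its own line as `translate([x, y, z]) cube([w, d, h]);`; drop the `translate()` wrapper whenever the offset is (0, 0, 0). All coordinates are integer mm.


cube([51, 47, 2107]);
translate([373, 0, 0]) cube([51, 47, 2107]);
translate([51, 0, 175]) cube([322, 47, 28]);
translate([51, 0, 464]) cube([322, 47, 28]);
translate([51, 0, 753]) cube([322, 47, 28]);
translate([51, 0, 1042]) cube([322, 47, 28]);
translate([51, 0, 1331]) cube([322, 47, 28]);
translate([51, 0, 1620]) cube([322, 47, 28]);
translate([51, 0, 1909]) cube([322, 47, 28]);


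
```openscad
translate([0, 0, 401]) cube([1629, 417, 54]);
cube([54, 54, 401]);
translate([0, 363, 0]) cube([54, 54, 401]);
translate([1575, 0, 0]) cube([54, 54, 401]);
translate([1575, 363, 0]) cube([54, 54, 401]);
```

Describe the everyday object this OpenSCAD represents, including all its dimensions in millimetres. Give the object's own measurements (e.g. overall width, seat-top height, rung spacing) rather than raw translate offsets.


A long wooden bench with a 1629 mm (x) × 417 mm (y) seat, 54 mm thick, its top surface 455 mm above the floor. Four 54 mm square legs at the seat corners, flush with the edges, run from z = 0 to the seat underside.


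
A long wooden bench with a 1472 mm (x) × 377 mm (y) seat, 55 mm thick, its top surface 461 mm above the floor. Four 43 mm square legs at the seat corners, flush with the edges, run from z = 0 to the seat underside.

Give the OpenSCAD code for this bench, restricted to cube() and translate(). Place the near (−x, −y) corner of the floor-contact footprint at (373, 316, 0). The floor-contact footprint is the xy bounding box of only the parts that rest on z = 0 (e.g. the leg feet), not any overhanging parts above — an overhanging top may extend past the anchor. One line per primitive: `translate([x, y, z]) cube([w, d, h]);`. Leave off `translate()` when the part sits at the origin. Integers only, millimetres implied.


translate([373, 316, 406]) cube([1472, 377, 55]);
translate([373, 316, 0]) cube([43, 43, 406]);
translate([373, 650, 0]) cube([43, 43, 406]);
translate([1802, 316, 0]) cube([43, 43, 406]);
translate([1802, 650, 0]) cube([43, 43, 406]);


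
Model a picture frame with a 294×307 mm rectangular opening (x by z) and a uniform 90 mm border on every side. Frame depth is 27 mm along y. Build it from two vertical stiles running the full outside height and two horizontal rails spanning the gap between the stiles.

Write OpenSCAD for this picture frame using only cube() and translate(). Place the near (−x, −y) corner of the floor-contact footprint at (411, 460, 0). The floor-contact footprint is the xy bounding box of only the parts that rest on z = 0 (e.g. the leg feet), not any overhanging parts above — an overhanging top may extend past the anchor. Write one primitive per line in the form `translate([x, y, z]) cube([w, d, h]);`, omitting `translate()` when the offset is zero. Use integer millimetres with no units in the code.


translate([411, 460, 0]) cube([90, 27, 487]);
translate([795, 460, 0]) cube([90, 27, 487]);
translate([501, 460, 0]) cube([294, 27, 90]);
translate([501, 460, 397]) cube([294, 27, 90]);


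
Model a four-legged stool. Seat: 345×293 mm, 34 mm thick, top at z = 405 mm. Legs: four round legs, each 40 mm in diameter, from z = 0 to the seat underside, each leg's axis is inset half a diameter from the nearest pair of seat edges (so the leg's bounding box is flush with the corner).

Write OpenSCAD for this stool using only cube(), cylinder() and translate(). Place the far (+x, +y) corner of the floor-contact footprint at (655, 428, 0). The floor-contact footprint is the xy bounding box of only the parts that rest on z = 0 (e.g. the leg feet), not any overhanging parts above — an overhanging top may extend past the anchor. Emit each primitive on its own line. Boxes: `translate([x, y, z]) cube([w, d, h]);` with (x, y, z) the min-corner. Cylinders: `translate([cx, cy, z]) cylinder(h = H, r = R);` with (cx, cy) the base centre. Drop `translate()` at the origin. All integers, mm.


translate([310, 135, 371]) cube([345, 293, 34]);
translate([330, 155, 0]) cylinder(h = 371, r = 20);
translate([635, 155, 0]) cylinder(h = 371, r = 20);
translate([330, 408, 0]) cylinder(h = 371, r = 20);
translate([635, 408, 0]) cylinder(h = 371, r = 20);


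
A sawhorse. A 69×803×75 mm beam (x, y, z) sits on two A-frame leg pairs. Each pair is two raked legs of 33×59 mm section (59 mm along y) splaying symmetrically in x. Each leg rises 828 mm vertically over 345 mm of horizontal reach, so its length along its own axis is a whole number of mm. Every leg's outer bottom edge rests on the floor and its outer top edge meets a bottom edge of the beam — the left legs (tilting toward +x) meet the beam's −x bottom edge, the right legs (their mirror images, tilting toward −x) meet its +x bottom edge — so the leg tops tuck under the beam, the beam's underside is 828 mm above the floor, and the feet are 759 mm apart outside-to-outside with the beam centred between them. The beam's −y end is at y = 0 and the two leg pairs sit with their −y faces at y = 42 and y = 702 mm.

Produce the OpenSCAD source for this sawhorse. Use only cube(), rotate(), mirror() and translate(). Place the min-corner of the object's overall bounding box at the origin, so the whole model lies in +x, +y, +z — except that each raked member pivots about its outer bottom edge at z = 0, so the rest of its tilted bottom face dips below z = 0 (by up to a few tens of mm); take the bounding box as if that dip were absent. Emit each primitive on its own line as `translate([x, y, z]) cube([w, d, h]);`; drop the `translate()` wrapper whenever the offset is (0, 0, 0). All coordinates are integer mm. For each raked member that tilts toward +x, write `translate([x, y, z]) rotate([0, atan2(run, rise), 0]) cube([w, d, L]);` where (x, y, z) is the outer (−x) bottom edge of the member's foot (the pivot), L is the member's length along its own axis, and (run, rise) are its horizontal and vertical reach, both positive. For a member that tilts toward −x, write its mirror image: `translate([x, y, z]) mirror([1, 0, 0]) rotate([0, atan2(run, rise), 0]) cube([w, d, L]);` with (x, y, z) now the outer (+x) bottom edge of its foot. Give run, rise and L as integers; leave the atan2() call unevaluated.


// leg length = √(345² + 828²) = 897
// right-leg outer foot x = 2·345 + 69 = 759
// beam min-corner = (345, 0, 828)
translate([345, 0, 828]) cube([69, 803, 75]);
translate([0, 42, 0]) rotate([0, atan2(345, 828), 0]) cube([33, 59, 897]);
translate([759, 42, 0]) mirror([1, 0, 0]) rotate([0, atan2(345, 828), 0]) cube([33, 59, 897]);
translate([0, 702, 0]) rotate([0, atan2(345, 828), 0]) cube([33, 59, 897]);
translate([759, 702, 0]) mirror([1, 0, 0]) rotate([0, atan2(345, 828), 0]) cube([33, 59, 897]);


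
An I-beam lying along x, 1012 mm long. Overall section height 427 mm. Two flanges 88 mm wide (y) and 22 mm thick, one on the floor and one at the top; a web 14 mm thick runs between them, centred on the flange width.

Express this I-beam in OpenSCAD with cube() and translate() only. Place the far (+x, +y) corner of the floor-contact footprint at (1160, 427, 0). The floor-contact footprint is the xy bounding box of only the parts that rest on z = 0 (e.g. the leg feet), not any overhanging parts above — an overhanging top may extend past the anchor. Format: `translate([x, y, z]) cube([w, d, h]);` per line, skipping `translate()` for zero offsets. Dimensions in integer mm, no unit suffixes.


translate([148, 339, 0]) cube([1012, 88, 22]);
translate([148, 376, 22]) cube([1012, 14, 383]);
translate([148, 339, 405]) cube([1012, 88, 22]);


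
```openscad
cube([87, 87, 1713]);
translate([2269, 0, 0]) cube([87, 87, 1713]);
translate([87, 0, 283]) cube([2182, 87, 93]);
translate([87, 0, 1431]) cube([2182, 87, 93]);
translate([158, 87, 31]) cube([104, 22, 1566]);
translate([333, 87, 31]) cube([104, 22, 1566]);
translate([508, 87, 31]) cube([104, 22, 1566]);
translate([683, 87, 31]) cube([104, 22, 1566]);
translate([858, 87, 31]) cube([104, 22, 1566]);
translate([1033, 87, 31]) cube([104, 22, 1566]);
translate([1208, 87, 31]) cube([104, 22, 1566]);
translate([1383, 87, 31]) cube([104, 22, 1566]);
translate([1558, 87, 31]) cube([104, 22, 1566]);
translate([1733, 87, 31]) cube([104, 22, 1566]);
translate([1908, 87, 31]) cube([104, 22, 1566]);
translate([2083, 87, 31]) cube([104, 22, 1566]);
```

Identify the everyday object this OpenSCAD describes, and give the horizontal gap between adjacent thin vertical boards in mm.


A fence section. The picket gap is 71 mm.

Two posts, two rails, 12 pickets — a fence section. Span 2182 mm holds 12 pickets of 104 mm with 13 equal gaps: ⌊(2182 − 12·104) / 13⌋ = 71 mm.


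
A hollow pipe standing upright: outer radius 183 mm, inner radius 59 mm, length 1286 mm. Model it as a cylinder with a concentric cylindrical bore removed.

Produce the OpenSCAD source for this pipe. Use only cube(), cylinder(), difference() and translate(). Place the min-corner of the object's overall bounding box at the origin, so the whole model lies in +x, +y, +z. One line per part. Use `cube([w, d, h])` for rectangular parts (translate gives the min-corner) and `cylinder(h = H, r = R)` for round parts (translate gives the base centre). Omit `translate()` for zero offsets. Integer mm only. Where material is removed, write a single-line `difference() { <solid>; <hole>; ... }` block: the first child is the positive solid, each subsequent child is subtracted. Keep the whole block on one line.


difference() { translate([183, 183, 0]) cylinder(h = 1286, r = 183); translate([183, 183, 0]) cylinder(h = 1286, r = 59); }


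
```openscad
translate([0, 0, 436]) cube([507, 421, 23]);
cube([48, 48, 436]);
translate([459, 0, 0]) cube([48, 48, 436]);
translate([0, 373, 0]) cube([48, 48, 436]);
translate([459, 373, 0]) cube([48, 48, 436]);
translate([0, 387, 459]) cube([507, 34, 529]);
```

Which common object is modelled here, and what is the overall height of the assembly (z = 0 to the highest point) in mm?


A chair. The overall height is 988 mm.

A slab on four corner posts with a tall panel at the back — a chair. The seat slab sits at z = 436 with thickness 23, and the 529 mm backrest starts at the seat top, so the overall height is 436 + 23 + 529 = 988 mm.


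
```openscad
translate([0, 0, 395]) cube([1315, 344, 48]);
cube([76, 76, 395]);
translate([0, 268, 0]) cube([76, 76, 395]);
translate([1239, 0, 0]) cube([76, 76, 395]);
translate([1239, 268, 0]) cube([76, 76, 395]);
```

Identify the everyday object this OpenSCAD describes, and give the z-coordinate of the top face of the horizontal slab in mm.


A bench. The seat-top height is 443 mm.

A long slab on four corner posts — a bench. The slab sits at z = 395 with thickness 48, so the top is 395 + 48 = 443 mm.


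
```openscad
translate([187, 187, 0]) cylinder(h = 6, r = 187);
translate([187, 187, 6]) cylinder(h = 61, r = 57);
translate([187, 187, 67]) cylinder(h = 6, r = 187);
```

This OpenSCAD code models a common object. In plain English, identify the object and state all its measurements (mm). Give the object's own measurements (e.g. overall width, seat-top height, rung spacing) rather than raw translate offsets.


A spool: two coaxial disc flanges of radius 187 mm and thickness 6 mm, joined by a core cylinder of radius 57 mm and height 61 mm. The lower flange rests on z = 0 and the three cylinders share a vertical axis.


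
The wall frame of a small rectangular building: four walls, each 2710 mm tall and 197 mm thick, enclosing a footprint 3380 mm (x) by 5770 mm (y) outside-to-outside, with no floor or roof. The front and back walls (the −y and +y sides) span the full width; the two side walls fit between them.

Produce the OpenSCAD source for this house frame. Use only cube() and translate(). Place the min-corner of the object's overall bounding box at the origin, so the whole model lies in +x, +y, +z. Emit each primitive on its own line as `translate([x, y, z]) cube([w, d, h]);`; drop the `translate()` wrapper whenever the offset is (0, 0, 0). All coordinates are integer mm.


cube([3380, 197, 2710]);
translate([0, 5573, 0]) cube([3380, 197, 2710]);
translate([0, 197, 0]) cube([197, 5376, 2710]);
translate([3183, 197, 0]) cube([197, 5376, 2710]);


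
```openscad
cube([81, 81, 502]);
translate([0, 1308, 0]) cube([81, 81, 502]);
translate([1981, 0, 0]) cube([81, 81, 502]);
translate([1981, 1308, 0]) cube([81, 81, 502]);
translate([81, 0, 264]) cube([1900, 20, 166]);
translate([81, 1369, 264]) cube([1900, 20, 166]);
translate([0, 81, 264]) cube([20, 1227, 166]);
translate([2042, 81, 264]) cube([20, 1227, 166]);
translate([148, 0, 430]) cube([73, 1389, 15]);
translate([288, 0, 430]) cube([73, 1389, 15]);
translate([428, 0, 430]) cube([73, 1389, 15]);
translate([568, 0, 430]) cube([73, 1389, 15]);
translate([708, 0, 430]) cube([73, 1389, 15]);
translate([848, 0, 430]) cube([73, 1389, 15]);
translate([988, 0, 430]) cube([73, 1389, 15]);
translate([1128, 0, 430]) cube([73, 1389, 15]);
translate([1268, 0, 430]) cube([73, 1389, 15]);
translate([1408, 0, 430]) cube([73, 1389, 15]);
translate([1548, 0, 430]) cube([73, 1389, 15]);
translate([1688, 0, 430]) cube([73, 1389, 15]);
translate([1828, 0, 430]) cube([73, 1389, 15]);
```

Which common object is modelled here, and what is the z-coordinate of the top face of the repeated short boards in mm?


A bed frame. The slat-top height is 445 mm.

Four posts, four rails, and a row of slats — a bed frame. Slats sit on the rails at z = 264 + 166 = 430; with slat thickness 15, the top is 445 mm.


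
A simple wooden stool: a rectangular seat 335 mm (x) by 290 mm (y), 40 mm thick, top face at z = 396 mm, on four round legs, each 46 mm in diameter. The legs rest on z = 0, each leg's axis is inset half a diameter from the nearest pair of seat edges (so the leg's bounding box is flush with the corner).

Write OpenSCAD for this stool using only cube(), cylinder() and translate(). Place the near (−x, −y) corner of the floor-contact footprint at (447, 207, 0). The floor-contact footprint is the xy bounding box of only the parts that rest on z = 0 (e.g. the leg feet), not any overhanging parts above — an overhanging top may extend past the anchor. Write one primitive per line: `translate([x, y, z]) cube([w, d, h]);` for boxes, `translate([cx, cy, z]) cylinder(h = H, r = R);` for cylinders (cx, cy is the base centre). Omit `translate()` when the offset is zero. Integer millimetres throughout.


translate([447, 207, 356]) cube([335, 290, 40]);
translate([470, 230, 0]) cylinder(h = 356, r = 23);
translate([759, 230, 0]) cylinder(h = 356, r = 23);
translate([470, 474, 0]) cylinder(h = 356, r = 23);
translate([759, 474, 0]) cylinder(h = 356, r = 23);


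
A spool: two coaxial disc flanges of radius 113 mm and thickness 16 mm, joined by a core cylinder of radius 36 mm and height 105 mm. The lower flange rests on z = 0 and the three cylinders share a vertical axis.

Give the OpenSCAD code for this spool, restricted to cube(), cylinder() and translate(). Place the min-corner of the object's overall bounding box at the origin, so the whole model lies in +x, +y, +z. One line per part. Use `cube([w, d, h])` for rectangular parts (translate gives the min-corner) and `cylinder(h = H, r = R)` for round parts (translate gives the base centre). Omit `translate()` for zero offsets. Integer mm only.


translate([113, 113, 0]) cylinder(h = 16, r = 113);
translate([113, 113, 16]) cylinder(h = 105, r = 36);
translate([113, 113, 121]) cylinder(h = 16, r = 113);


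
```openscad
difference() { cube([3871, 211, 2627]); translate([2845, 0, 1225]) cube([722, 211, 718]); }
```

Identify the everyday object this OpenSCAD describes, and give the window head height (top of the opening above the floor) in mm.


A wall with a window opening. The window head height is 1943 mm.

A wall with a rectangular opening subtracted — a window. Sill at z = 1225, opening 718 mm tall, so the head is at 1225 + 718 = 1943 mm.


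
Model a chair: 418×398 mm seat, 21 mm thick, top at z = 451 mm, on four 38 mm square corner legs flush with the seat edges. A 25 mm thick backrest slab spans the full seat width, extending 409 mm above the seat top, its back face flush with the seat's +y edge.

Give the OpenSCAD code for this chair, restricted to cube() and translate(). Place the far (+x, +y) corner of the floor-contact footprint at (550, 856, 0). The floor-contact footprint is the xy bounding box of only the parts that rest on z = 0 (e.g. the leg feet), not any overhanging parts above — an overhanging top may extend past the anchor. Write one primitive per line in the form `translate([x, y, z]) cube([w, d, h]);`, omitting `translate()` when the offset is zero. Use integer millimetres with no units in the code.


translate([132, 458, 430]) cube([418, 398, 21]);
translate([132, 458, 0]) cube([38, 38, 430]);
translate([512, 458, 0]) cube([38, 38, 430]);
translate([132, 818, 0]) cube([38, 38, 430]);
translate([512, 818, 0]) cube([38, 38, 430]);
translate([132, 831, 451]) cube([418, 25, 409]);
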